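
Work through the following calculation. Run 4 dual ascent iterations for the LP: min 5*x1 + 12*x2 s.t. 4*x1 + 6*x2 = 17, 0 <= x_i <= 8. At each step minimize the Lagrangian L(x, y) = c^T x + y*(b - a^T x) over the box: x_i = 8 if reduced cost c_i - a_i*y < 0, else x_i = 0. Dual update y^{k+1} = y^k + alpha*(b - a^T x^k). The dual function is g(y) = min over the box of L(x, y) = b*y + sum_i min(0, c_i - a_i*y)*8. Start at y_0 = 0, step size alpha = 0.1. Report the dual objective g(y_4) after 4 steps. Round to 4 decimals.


Dual ascent for LP: min 5*x1 + 12*x2, 4*x1 + 6*x2 = 17, 0 <= x_i <= 8
Step 1: y^k = 0.0, reduced costs: (5.0, 12.0)
  x^k = (0.0, 0.0), subgradient = b - a^T x = 17.0
  y^{k+1} = 0.0 + 0.1*17.0 = 1.7
Step 2: y^k = 1.7, reduced costs: (-1.8, 1.8)
  x^k = (8.0, 0.0), subgradient = b - a^T x = -15.0
  y^{k+1} = 1.7 + 0.1*-15.0 = 0.2
Step 3: y^k = 0.2, reduced costs: (4.2, 10.8)
  x^k = (0.0, 0.0), subgradient = b - a^T x = 17.0
  y^{k+1} = 0.2 + 0.1*17.0 = 1.9
Step 4: y^k = 1.9, reduced costs: (-2.6, 0.6)
  x^k = (8.0, 0.0), subgradient = b - a^T x = -15.0
  y^{k+1} = 1.9 + 0.1*-15.0 = 0.4
Dual objective at y_4 = 0.4: reduced costs (3.4, 9.6), box minimizer x = (0.0, 0.0)
g(y_4) = b*y + (c1 - a1*y)*x1 + (c2 - a2*y)*x2 = 17*0.4 + 3.4*0.0 + 9.6*0.0 = 6.8 + 0.0 + 0.0 = 6.8


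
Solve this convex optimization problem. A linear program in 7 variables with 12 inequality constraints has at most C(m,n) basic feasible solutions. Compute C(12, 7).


Each vertex corresponds to some choice of n active constraints out of m, so the number of vertices is at most C(m, n) = m! / (n!(m-n)!).
m = 12, n = 7
Numerator: 12 * 11 * 10 * 9 * 8 * 7 * 6
Denominator: 7! = 5040
C(12, 7) = 792


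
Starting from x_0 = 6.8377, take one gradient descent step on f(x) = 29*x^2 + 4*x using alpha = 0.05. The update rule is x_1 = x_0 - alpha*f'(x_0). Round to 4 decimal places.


We compute the gradient at x_0 and apply the update.
f'(x) = 58*x + 4
f'(6.8377) = 58*6.8377 + 4 = 400.5866
x_1 = 6.8377 - 0.05*400.5866 = -13.1916


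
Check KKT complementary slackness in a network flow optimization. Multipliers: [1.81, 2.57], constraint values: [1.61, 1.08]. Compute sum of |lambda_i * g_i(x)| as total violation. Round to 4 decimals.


KKT complementary slackness check:
lambda_1 * g_1 = 1.81 * 1.61 = 2.9141
lambda_2 * g_2 = 2.57 * 1.08 = 2.7756
Total violation = 2.9141 + 2.7756 = 5.6897


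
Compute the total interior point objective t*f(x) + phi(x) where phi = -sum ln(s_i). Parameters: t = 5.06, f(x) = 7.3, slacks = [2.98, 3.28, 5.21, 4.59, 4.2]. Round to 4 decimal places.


Step 1: Compute log-barrier.
ln values: [1.0919, 1.1878, 1.6506, 1.5239, 1.4351]
phi = -(1.0919 + 1.1878 + 1.6506 + 1.5239 + 1.4351) = -6.8893
Step 2: Compute augmented objective.
t*f(x) = 5.06*7.3 = 36.938
Total = 36.938 - 6.8893 = 30.0487


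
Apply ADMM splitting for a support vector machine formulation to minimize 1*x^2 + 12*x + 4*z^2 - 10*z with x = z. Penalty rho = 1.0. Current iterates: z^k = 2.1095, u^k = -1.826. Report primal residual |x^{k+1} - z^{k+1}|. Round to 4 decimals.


ADMM iteration with rho = 1.0, z^k = 2.1095, u^k = -1.826
Step 1: x-update.
Minimize 1*x^2 + 12*x + (1.0/2)*(x - 2.1095 - 1.826)^2
FOC: (2*1 + 1.0)*x = -12 + 1.0*(2.1095 + 1.826)
x^{k+1} = -2.6882
Step 2: z-update.
Minimize 4*z^2 - 10*z + (1.0/2)*(-2.6882 - z - 1.826)^2
FOC: (2*4 + 1.0)*z = 10 + 1.0*(-2.6882 - 1.826)
z^{k+1} = 0.6095
Step 3: u-update.
u^{k+1} = -1.826 - 2.6882 - 0.6095 = -5.1237
Step 4: Primal residual = |-2.6882 - 0.6095| = 3.2977


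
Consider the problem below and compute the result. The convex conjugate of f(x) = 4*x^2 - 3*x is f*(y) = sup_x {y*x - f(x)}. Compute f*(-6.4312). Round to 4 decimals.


f*(y) = sup_x {y*x - a*x^2 - b*x} = sup_x {(y-b)*x - a*x^2}
FOC: (y - b) - 2a*x = 0 => x* = (y - b)/(2a)
x* = (-6.4312 + 3)/(2*4) = -0.4289
f*(-6.4312) = (y-b)^2/(4a) = (-6.4312 + 3)^2/(4*4)
= 11.7731/16 = 0.7358


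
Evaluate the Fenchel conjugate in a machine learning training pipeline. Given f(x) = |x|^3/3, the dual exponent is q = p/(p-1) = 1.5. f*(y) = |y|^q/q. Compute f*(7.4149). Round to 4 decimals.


The conjugate exponent q satisfies 1/p + 1/q = 1.
p = 3, so q = 3/(3 - 1) = 1.5
|y|^q = 7.4149^1.5 = 20.191
f*(7.4149) = 20.191 / 1.5 = 13.4607


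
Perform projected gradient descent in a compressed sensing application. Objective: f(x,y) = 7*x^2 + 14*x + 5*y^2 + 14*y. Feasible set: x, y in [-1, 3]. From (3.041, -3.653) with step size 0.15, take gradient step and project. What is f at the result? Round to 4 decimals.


Step 1: Compute gradient at (3.041, -3.653).
grad_x = 2*7*3.041 + 14 = 56.574
grad_y = 2*5*-3.653 + 14 = -22.53
Step 2: Gradient step.
x_raw = 3.041 - 0.15*56.574 = -5.4451
y_raw = -3.653 - 0.15*-22.53 = -0.2735
Step 3: Project onto [-1, 3].
x_proj = clip(-5.4451) = -1.0
y_proj = clip(-0.2735) = -0.2735
Step 4: Evaluate f.
f(-1.0, -0.2735) = -10.455


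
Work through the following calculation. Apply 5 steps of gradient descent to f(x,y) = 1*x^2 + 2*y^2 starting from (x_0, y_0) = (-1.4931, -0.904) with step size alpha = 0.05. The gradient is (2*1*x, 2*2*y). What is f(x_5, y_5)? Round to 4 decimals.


Gradient descent on f(x,y) = 1*x^2 + 2*y^2.
Starting point: (-1.4931, -0.904), alpha = 0.05
Step 1: grad_x = 2*1*-1.4931 = -2.9862, grad_y = 2*2*-0.904 = -3.616
  x_1 = -1.4931 - 0.05*-2.9862 = -1.3438
  y_1 = -0.904 - 0.05*-3.616 = -0.7232
Step 2: grad_x = 2*1*-1.3438 = -2.6876, grad_y = 2*2*-0.7232 = -2.8928
  x_2 = -1.3438 - 0.05*-2.6876 = -1.2094
  y_2 = -0.7232 - 0.05*-2.8928 = -0.5786
Step 3: grad_x = 2*1*-1.2094 = -2.4188, grad_y = 2*2*-0.5786 = -2.3142
  x_3 = -1.2094 - 0.05*-2.4188 = -1.0885
  y_3 = -0.5786 - 0.05*-2.3142 = -0.4628
Step 4: grad_x = 2*1*-1.0885 = -2.1769, grad_y = 2*2*-0.4628 = -1.8514
  x_4 = -1.0885 - 0.05*-2.1769 = -0.9796
  y_4 = -0.4628 - 0.05*-1.8514 = -0.3703
Step 5: grad_x = 2*1*-0.9796 = -1.9592, grad_y = 2*2*-0.3703 = -1.4811
  x_5 = -0.9796 - 0.05*-1.9592 = -0.8817
  y_5 = -0.3703 - 0.05*-1.4811 = -0.2962
f(-0.8817, -0.2962) = 1*(-0.8817)^2 + 2*(-0.2962)^2 = 0.9528


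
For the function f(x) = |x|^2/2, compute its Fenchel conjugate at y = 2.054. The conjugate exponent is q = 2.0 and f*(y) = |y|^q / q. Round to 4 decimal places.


The conjugate exponent q satisfies 1/p + 1/q = 1.
p = 2, so q = 2/(2 - 1) = 2.0
|y|^q = 2.054^2.0 = 4.2189
f*(2.054) = 4.2189 / 2.0 = 2.1095


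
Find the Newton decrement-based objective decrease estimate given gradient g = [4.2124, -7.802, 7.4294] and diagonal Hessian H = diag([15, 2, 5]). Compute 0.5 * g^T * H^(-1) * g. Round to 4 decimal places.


Step 1: H is diagonal, so H^(-1) * g = [0.2808, -3.901, 1.4859].
Step 2: g^T H^(-1) g = sum_i g_i^2 / H_ii
  = (4.2124)^2/15 + (-7.802)^2/2 + (7.4294)^2/5
  = 1.183 + 30.4356 + 11.0392 = 42.6578
Step 3: Objective decrease = 0.5 * g^T H^(-1) g = 21.3289


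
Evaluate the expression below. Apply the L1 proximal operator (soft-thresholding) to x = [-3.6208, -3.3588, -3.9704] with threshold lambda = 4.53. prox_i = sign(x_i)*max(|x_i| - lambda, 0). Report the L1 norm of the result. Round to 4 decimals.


Soft-thresholding with lambda = 4.53:
prox(-3.6208) = sign(-3.6208)*max(|-3.6208| - 4.53, 0) = 0.0
prox(-3.3588) = sign(-3.3588)*max(|-3.3588| - 4.53, 0) = 0.0
prox(-3.9704) = sign(-3.9704)*max(|-3.9704| - 4.53, 0) = 0.0
prox(x) = [0.0, 0.0, 0.0]
||prox(x)||_1 = 0.0 + 0.0 + 0.0 = 0.0


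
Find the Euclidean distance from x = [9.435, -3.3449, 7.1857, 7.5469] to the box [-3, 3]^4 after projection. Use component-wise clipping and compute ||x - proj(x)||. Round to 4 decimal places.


Project each component onto [-3, 3].
clip(9.435) = 3.0, clip(-3.3449) = -3.0, clip(7.1857) = 3.0, clip(7.5469) = 3.0
Projection = [3.0, -3.0, 3.0, 3.0]
Squared diffs: [41.4092, 0.119, 17.5201, 20.6743]
Distance = sqrt(79.7226) = 8.9287


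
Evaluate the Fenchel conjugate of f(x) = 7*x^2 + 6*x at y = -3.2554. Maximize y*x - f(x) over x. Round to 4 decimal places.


f*(y) = sup_x {y*x - a*x^2 - b*x} = sup_x {(y-b)*x - a*x^2}
FOC: (y - b) - 2a*x = 0 => x* = (y - b)/(2a)
x* = (-3.2554 - 6)/(2*7) = -0.6611
f*(-3.2554) = (y-b)^2/(4a) = (-3.2554 - 6)^2/(4*7)
= 85.6624/28 = 3.0594


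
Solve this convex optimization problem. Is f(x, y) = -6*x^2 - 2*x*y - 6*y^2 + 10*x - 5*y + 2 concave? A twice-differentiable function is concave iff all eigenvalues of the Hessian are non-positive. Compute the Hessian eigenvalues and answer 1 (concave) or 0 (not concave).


The Hessian of f(x,y) = -6*x^2 - 2*x*y - 6*y^2 + 10*x - 5*y + 2 is:
H = [[-12, -2], [-2, -12]]
Trace = -12 - 12 = -24
Determinant = -12*-12 - (-2)^2 = 140
Discriminant = (-24)^2 - 4*140 = 16.0
Eigenvalues: lambda_1 = -14.0, lambda_2 = -10.0
The function is concave.

1


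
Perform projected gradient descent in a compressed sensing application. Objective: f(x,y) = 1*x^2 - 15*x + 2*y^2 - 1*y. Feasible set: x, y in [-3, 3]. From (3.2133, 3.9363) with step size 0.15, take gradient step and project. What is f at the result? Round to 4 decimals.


Step 1: Compute gradient at (3.2133, 3.9363).
grad_x = 2*1*3.2133 - 15 = -8.5734
grad_y = 2*2*3.9363 - 1 = 14.7452
Step 2: Gradient step.
x_raw = 3.2133 - 0.15*-8.5734 = 4.4993
y_raw = 3.9363 - 0.15*14.7452 = 1.7245
Step 3: Project onto [-3, 3].
x_proj = clip(4.4993) = 3.0
y_proj = clip(1.7245) = 1.7245
Step 4: Evaluate f.
f(3.0, 1.7245) = -31.7766


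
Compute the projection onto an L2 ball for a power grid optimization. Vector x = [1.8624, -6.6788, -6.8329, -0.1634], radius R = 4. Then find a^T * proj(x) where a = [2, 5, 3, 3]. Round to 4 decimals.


Step 1: Compute ||x|| (intermediates to 6 decimals).
||x|| = sqrt(1.8624^2 + (-6.6788)^2 + (-6.8329)^2 + (-0.1634)^2) = 9.736022
Step 2: Project.
Since ||x|| > R, scale = R/||x|| = 4/9.736022 = 0.410845, proj(x) = scale * x
proj(x) = [0.765158, -2.743952, -2.807263, -0.067132]
Step 3: Dot product.
a^T * proj(x) = 2*0.765158 + 5*(-2.743952) + 3*(-2.807263) + 3*(-0.067132) = -20.8126


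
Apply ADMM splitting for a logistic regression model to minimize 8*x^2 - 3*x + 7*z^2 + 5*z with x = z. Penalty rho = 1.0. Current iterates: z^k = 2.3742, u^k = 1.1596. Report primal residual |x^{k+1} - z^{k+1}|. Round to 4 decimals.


ADMM iteration with rho = 1.0, z^k = 2.3742, u^k = 1.1596
Step 1: x-update.
Minimize 8*x^2 - 3*x + (1.0/2)*(x - 2.3742 + 1.1596)^2
FOC: (2*8 + 1.0)*x = 3 + 1.0*(2.3742 - 1.1596)
x^{k+1} = 0.2479
Step 2: z-update.
Minimize 7*z^2 + 5*z + (1.0/2)*(0.2479 - z + 1.1596)^2
FOC: (2*7 + 1.0)*z = -5 + 1.0*(0.2479 + 1.1596)
z^{k+1} = -0.2395
Step 3: u-update.
u^{k+1} = 1.1596 + 0.2479 + 0.2395 = 1.647
Step 4: Primal residual = |0.2479 + 0.2395| = 0.4874


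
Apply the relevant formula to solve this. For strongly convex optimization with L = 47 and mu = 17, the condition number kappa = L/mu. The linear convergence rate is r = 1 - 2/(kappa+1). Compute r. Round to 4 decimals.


Step 1: Compute the condition number.
kappa = L/mu = 47/17 = 2.7647
Step 2: Compute the convergence rate.
r = 1 - 2/(kappa + 1) = 1 - 2*mu/(L + mu) = (L - mu)/(L + mu) = 30/64 = 0.4688


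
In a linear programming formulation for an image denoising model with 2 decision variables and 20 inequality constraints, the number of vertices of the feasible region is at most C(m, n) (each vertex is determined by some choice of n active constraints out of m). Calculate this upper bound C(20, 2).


Each vertex corresponds to some choice of n active constraints out of m, so the number of vertices is at most C(m, n) = m! / (n!(m-n)!).
m = 20, n = 2
Numerator: 20 * 19
Denominator: 2! = 2
C(20, 2) = 190


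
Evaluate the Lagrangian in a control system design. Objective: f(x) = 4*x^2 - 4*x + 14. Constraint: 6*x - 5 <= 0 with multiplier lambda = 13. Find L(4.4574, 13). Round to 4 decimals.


Step 1: Evaluate f(x).
f(4.4574) = 4*4.4574^2 - 4*4.4574 + 14 = 75.6441
Step 2: Evaluate g(x).
g(4.4574) = 6*4.4574 - 5 = 21.7444
Step 3: Compute Lagrangian.
L = 75.6441 + 13*21.7444 = 358.3213


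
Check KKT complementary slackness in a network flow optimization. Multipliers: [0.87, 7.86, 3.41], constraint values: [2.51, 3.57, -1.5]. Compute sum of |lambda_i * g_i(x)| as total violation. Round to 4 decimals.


KKT complementary slackness check:
lambda_1 * g_1 = 0.87 * 2.51 = 2.1837
lambda_2 * g_2 = 7.86 * 3.57 = 28.0602
lambda_3 * g_3 = 3.41 * -1.5 = -5.115
Total violation = 2.1837 + 28.0602 + 5.115 = 35.3589


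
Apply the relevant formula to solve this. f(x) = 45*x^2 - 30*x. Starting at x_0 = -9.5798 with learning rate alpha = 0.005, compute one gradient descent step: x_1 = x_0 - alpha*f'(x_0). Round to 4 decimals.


We compute the gradient at x_0 and apply the update.
f'(x) = 90*x - 30
f'(-9.5798) = 90*-9.5798 - 30 = -892.182
x_1 = -9.5798 - 0.005*-892.182 = -5.1189


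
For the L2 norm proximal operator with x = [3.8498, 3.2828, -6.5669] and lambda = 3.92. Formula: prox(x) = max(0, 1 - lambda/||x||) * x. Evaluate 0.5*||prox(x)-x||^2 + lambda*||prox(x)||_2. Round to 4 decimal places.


Step 1: Compute ||x||.
||x|| = 8.2899
Step 2: Compute scaling factor.
scale = max(0, 1 - 3.92/8.2899) = 0.5271
Step 3: prox(x) = [2.0294, 1.7305, -3.4616]
||prox(x)|| = 4.3699
Step 4: Proximal objective.
0.5*||prox-x||^2 = 7.6832
lambda*||prox|| = 17.13
Total = 24.8131


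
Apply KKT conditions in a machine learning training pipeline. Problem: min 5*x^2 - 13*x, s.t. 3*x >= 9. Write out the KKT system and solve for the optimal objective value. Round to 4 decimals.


Step 1: Try lambda = 0 (constraint inactive).
x_unc = 13/(2*5) = 1.3
Check: 3*1.3 = 3.9 < 9 -- violated!
Step 2: Constraint must be active: 3*x = 9
x* = 9/3 = 3.0
lambda = (2*5*3.0 - 13)/3 = 5.6667
Step 3: Compute optimal value.
f(x*) = 5*3.0^2 - 13*3.0 = 6.0


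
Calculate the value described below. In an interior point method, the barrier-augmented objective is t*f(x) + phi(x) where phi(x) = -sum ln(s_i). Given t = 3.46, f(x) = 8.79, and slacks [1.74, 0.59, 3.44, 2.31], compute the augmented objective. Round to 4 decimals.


Step 1: Compute log-barrier.
ln values: [0.5539, -0.5276, 1.2355, 0.8372]
phi = -(0.5539 - 0.5276 + 1.2355 + 0.8372) = -2.099
Step 2: Compute augmented objective.
t*f(x) = 3.46*8.79 = 30.4134
Total = 30.4134 - 2.099 = 28.3144


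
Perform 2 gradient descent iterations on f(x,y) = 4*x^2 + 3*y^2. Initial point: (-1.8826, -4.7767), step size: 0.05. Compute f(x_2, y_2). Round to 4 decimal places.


Gradient descent on f(x,y) = 4*x^2 + 3*y^2.
Starting point: (-1.8826, -4.7767), alpha = 0.05
Step 1: grad_x = 2*4*-1.8826 = -15.0608, grad_y = 2*3*-4.7767 = -28.6602
  x_1 = -1.8826 - 0.05*-15.0608 = -1.1296
  y_1 = -4.7767 - 0.05*-28.6602 = -3.3437
Step 2: grad_x = 2*4*-1.1296 = -9.0365, grad_y = 2*3*-3.3437 = -20.0621
  x_2 = -1.1296 - 0.05*-9.0365 = -0.6777
  y_2 = -3.3437 - 0.05*-20.0621 = -2.3406
f(-0.6777, -2.3406) = 4*(-0.6777)^2 + 3*(-2.3406)^2 = 18.2723


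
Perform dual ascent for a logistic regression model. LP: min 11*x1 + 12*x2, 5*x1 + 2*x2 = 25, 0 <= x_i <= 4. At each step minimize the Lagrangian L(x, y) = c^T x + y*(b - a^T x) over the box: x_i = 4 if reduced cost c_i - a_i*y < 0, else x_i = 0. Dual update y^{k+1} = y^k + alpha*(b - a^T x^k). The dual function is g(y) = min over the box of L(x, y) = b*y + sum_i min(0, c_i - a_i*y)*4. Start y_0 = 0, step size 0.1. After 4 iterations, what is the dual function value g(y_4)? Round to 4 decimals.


Dual ascent for LP: min 11*x1 + 12*x2, 5*x1 + 2*x2 = 25, 0 <= x_i <= 4
Step 1: y^k = 0.0, reduced costs: (11.0, 12.0)
  x^k = (0.0, 0.0), subgradient = b - a^T x = 25.0
  y^{k+1} = 0.0 + 0.1*25.0 = 2.5
Step 2: y^k = 2.5, reduced costs: (-1.5, 7.0)
  x^k = (4.0, 0.0), subgradient = b - a^T x = 5.0
  y^{k+1} = 2.5 + 0.1*5.0 = 3.0
Step 3: y^k = 3.0, reduced costs: (-4.0, 6.0)
  x^k = (4.0, 0.0), subgradient = b - a^T x = 5.0
  y^{k+1} = 3.0 + 0.1*5.0 = 3.5
Step 4: y^k = 3.5, reduced costs: (-6.5, 5.0)
  x^k = (4.0, 0.0), subgradient = b - a^T x = 5.0
  y^{k+1} = 3.5 + 0.1*5.0 = 4.0
Dual objective at y_4 = 4.0: reduced costs (-9.0, 4.0), box minimizer x = (4.0, 0.0)
g(y_4) = b*y + (c1 - a1*y)*x1 + (c2 - a2*y)*x2 = 25*4.0 + (-9.0)*4.0 + 4.0*0.0 = 100.0 - 36.0 + 0.0 = 64.0


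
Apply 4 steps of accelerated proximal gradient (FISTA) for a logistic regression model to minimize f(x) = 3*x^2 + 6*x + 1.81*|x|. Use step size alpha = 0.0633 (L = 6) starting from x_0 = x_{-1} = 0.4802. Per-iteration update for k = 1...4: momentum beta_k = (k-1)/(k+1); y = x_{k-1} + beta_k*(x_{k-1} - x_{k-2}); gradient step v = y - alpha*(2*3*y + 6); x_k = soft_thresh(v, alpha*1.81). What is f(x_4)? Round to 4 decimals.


FISTA on f(x) = 3*x^2 + 6*x + 1.81*|x|
L = 6, alpha = 0.0633
Iteration 1: beta = 0.0, y = 0.4802 + 0.0*(0.4802 - 0.4802) = 0.4802
  grad(y) = 8.8812, v = y - alpha*grad = -0.082
  prox(v) = soft_thresh(-0.082, 0.1146) = 0.0
Iteration 2: beta = 0.3333, y = 0.0 + 0.3333*(0.0 - 0.4802) = -0.1601
  grad(y) = 5.0396, v = y - alpha*grad = -0.4791
  prox(v) = soft_thresh(-0.4791, 0.1146) = -0.3645
Iteration 3: beta = 0.5, y = -0.3645 + 0.5*(-0.3645 - 0.0) = -0.5468
  grad(y) = 2.7195, v = y - alpha*grad = -0.7189
  prox(v) = soft_thresh(-0.7189, 0.1146) = -0.6043
Iteration 4: beta = 0.6, y = -0.6043 + 0.6*(-0.6043 + 0.3645) = -0.7482
  grad(y) = 1.5107, v = y - alpha*grad = -0.8438
  prox(v) = soft_thresh(-0.8438, 0.1146) = -0.7293
f(x_4) = 3*(-0.7293)^2 + 6*(-0.7293) + 1.81*|-0.7293| = -1.4601


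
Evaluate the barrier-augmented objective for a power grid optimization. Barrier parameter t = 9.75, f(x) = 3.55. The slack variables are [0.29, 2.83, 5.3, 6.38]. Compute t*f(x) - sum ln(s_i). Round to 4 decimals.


Step 1: Compute log-barrier.
ln values: [-1.2379, 1.0403, 1.6677, 1.8532]
phi = -(-1.2379 + 1.0403 + 1.6677 + 1.8532) = -3.3233
Step 2: Compute augmented objective.
t*f(x) = 9.75*3.55 = 34.6125
Total = 34.6125 - 3.3233 = 31.2892


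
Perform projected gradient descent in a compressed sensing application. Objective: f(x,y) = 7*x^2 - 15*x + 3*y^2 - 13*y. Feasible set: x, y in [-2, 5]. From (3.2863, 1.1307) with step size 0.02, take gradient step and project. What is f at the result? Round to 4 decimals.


Step 1: Compute gradient at (3.2863, 1.1307).
grad_x = 2*7*3.2863 - 15 = 31.0082
grad_y = 2*3*1.1307 - 13 = -6.2158
Step 2: Gradient step.
x_raw = 3.2863 - 0.02*31.0082 = 2.6661
y_raw = 1.1307 - 0.02*-6.2158 = 1.255
Step 3: Project onto [-2, 5].
x_proj = clip(2.6661) = 2.6661
y_proj = clip(1.255) = 1.255
Step 4: Evaluate f.
f(2.6661, 1.255) = -1.8241


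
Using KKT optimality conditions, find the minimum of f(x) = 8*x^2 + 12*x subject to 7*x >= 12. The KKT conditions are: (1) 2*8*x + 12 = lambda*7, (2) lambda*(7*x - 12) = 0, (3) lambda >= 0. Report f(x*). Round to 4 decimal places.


Step 1: Try lambda = 0 (constraint inactive).
x_unc = -12/(2*8) = -0.75
Check: 7*-0.75 = -5.25 < 12 -- violated!
Step 2: Constraint must be active: 7*x = 12
x* = 12/7 = 1.7143 (rounded; the exact value 12/7 is used below)
lambda = (2*8*(12/7) + 12)/7 = 5.6327
Step 3: Compute optimal value.
f(x*) = 8*(12/7)^2 + 12*(12/7) = 44.0816


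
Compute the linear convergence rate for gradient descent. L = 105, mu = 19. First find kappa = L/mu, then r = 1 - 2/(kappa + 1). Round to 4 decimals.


Step 1: Compute the condition number.
kappa = L/mu = 105/19 = 5.5263
Step 2: Compute the convergence rate.
r = 1 - 2/(kappa + 1) = 1 - 2*mu/(L + mu) = (L - mu)/(L + mu) = 86/124 = 0.6935


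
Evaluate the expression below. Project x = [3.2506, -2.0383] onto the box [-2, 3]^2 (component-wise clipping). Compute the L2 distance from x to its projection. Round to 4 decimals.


Project each component onto [-2, 3].
clip(3.2506) = 3.0, clip(-2.0383) = -2.0
Projection = [3.0, -2.0]
Squared diffs: [0.0628, 0.0015]
Distance = sqrt(0.0643) = 0.2535


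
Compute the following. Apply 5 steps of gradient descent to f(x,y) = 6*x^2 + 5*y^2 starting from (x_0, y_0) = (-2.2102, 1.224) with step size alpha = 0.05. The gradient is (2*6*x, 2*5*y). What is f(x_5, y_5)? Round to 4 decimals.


Gradient descent on f(x,y) = 6*x^2 + 5*y^2.
Starting point: (-2.2102, 1.224), alpha = 0.05
Step 1: grad_x = 2*6*-2.2102 = -26.5224, grad_y = 2*5*1.224 = 12.24
  x_1 = -2.2102 - 0.05*-26.5224 = -0.8841
  y_1 = 1.224 - 0.05*12.24 = 0.612
Step 2: grad_x = 2*6*-0.8841 = -10.609, grad_y = 2*5*0.612 = 6.12
  x_2 = -0.8841 - 0.05*-10.609 = -0.3536
  y_2 = 0.612 - 0.05*6.12 = 0.306
Step 3: grad_x = 2*6*-0.3536 = -4.2436, grad_y = 2*5*0.306 = 3.06
  x_3 = -0.3536 - 0.05*-4.2436 = -0.1415
  y_3 = 0.306 - 0.05*3.06 = 0.153
Step 4: grad_x = 2*6*-0.1415 = -1.6974, grad_y = 2*5*0.153 = 1.53
  x_4 = -0.1415 - 0.05*-1.6974 = -0.0566
  y_4 = 0.153 - 0.05*1.53 = 0.0765
Step 5: grad_x = 2*6*-0.0566 = -0.679, grad_y = 2*5*0.0765 = 0.765
  x_5 = -0.0566 - 0.05*-0.679 = -0.0226
  y_5 = 0.0765 - 0.05*0.765 = 0.0383
f(-0.0226, 0.0383) = 6*(-0.0226)^2 + 5*0.0383^2 = 0.0104


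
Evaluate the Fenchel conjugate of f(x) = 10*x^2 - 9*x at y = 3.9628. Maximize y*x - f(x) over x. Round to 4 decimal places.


f*(y) = sup_x {y*x - a*x^2 - b*x} = sup_x {(y-b)*x - a*x^2}
FOC: (y - b) - 2a*x = 0 => x* = (y - b)/(2a)
x* = (3.9628 + 9)/(2*10) = 0.6481
f*(3.9628) = (y-b)^2/(4a) = (3.9628 + 9)^2/(4*10)
= 168.0342/40 = 4.2009


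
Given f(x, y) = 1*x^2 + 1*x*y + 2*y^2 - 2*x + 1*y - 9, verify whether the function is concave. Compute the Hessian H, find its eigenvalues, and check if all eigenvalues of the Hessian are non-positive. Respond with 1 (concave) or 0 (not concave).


The Hessian of f(x,y) = 1*x^2 + 1*x*y + 2*y^2 - 2*x + 1*y - 9 is:
H = [[2, 1], [1, 4]]
Trace = 2 + 4 = 6
Determinant = 2*4 - (1)^2 = 7
Discriminant = (6)^2 - 4*7 = 8.0
Eigenvalues: lambda_1 = 1.5858, lambda_2 = 4.4142
The function is not concave.

0


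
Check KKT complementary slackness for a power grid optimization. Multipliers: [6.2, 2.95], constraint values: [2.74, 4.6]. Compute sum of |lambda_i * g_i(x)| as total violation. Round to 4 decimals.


KKT complementary slackness check:
lambda_1 * g_1 = 6.2 * 2.74 = 16.988
lambda_2 * g_2 = 2.95 * 4.6 = 13.57
Total violation = 16.988 + 13.57 = 30.558


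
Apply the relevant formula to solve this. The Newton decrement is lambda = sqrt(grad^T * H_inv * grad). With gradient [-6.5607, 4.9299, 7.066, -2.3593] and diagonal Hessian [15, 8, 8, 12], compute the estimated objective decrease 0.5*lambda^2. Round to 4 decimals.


Step 1: H is diagonal, so H^(-1) * g = [-0.4374, 0.6162, 0.8833, -0.1966].
Step 2: g^T H^(-1) g = sum_i g_i^2 / H_ii
  = (-6.5607)^2/15 + (4.9299)^2/8 + (7.066)^2/8 + (-2.3593)^2/12
  = 2.8695 + 3.038 + 6.241 + 0.4639 = 12.6124
Step 3: Objective decrease = 0.5 * g^T H^(-1) g = 6.3062


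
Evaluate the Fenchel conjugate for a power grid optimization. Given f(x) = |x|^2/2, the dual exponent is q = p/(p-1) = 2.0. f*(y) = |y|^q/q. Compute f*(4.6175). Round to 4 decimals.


The conjugate exponent q satisfies 1/p + 1/q = 1.
p = 2, so q = 2/(2 - 1) = 2.0
|y|^q = 4.6175^2.0 = 21.3213
f*(4.6175) = 21.3213 / 2.0 = 10.6607


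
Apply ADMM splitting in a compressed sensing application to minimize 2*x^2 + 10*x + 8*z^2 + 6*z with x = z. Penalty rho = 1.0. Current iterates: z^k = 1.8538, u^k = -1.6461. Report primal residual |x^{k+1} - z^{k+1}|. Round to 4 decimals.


ADMM iteration with rho = 1.0, z^k = 1.8538, u^k = -1.6461
Step 1: x-update.
Minimize 2*x^2 + 10*x + (1.0/2)*(x - 1.8538 - 1.6461)^2
FOC: (2*2 + 1.0)*x = -10 + 1.0*(1.8538 + 1.6461)
x^{k+1} = -1.3
Step 2: z-update.
Minimize 8*z^2 + 6*z + (1.0/2)*(-1.3 - z - 1.6461)^2
FOC: (2*8 + 1.0)*z = -6 + 1.0*(-1.3 - 1.6461)
z^{k+1} = -0.5262
Step 3: u-update.
u^{k+1} = -1.6461 - 1.3 + 0.5262 = -2.4199
Step 4: Primal residual = |-1.3 + 0.5262| = 0.7738


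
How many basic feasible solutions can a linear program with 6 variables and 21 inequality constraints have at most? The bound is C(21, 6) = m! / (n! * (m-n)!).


Each vertex corresponds to some choice of n active constraints out of m, so the number of vertices is at most C(m, n) = m! / (n!(m-n)!).
m = 21, n = 6
Numerator: 21 * 20 * 19 * 18 * 17 * 16
Denominator: 6! = 720
C(21, 6) = 54264


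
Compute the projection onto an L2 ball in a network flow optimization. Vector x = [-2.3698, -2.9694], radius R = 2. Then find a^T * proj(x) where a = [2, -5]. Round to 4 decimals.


Step 1: Compute ||x|| (intermediates to 6 decimals).
||x|| = sqrt((-2.3698)^2 + (-2.9694)^2) = 3.799117
Step 2: Project.
Since ||x|| > R, scale = R/||x|| = 2/3.799117 = 0.526438, proj(x) = scale * x
proj(x) = [-1.247553, -1.563205]
Step 3: Dot product.
a^T * proj(x) = 2*(-1.247553) - 5*(-1.563205) = 5.3209


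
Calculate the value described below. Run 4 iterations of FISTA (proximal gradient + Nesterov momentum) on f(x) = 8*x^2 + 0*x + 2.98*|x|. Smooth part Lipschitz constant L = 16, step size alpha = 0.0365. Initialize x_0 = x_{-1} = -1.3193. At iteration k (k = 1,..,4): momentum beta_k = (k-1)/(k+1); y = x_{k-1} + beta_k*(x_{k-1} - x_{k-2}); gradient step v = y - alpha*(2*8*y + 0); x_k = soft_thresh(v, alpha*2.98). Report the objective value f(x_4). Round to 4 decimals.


FISTA on f(x) = 8*x^2 + 0*x + 2.98*|x|
L = 16, alpha = 0.0365
Iteration 1: beta = 0.0, y = -1.3193 + 0.0*(-1.3193 + 1.3193) = -1.3193
  grad(y) = -21.1088, v = y - alpha*grad = -0.5488
  prox(v) = soft_thresh(-0.5488, 0.1088) = -0.4401
Iteration 2: beta = 0.3333, y = -0.4401 + 0.3333*(-0.4401 + 1.3193) = -0.147
  grad(y) = -2.3517, v = y - alpha*grad = -0.0611
  prox(v) = soft_thresh(-0.0611, 0.1088) = 0.0
Iteration 3: beta = 0.5, y = 0.0 + 0.5*(0.0 + 0.4401) = 0.22
  grad(y) = 3.5205, v = y - alpha*grad = 0.0915
  prox(v) = soft_thresh(0.0915, 0.1088) = 0.0
Iteration 4: beta = 0.6, y = 0.0 + 0.6*(0.0 - 0.0) = 0.0
  grad(y) = 0.0, v = y - alpha*grad = 0.0
  prox(v) = soft_thresh(0.0, 0.1088) = 0.0
f(x_4) = 8*0.0^2 + 0*0.0 + 2.98*|0.0| = 0.0


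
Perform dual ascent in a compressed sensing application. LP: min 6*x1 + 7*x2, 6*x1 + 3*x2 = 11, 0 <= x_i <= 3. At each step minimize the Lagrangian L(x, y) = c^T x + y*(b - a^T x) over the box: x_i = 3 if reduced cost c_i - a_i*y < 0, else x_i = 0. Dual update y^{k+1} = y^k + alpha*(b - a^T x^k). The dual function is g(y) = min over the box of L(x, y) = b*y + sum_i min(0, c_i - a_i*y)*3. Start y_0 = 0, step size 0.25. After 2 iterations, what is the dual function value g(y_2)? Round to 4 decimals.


Dual ascent for LP: min 6*x1 + 7*x2, 6*x1 + 3*x2 = 11, 0 <= x_i <= 3
Step 1: y^k = 0.0, reduced costs: (6.0, 7.0)
  x^k = (0.0, 0.0), subgradient = b - a^T x = 11.0
  y^{k+1} = 0.0 + 0.25*11.0 = 2.75
Step 2: y^k = 2.75, reduced costs: (-10.5, -1.25)
  x^k = (3.0, 3.0), subgradient = b - a^T x = -16.0
  y^{k+1} = 2.75 + 0.25*-16.0 = -1.25
Dual objective at y_2 = -1.25: reduced costs (13.5, 10.75), box minimizer x = (0.0, 0.0)
g(y_2) = b*y + (c1 - a1*y)*x1 + (c2 - a2*y)*x2 = 11*(-1.25) + 13.5*0.0 + 10.75*0.0 = -13.75 + 0.0 + 0.0 = -13.75


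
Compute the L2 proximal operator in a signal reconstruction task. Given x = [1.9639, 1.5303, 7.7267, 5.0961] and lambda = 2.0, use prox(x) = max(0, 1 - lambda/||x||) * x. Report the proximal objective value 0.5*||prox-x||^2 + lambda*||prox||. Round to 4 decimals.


Step 1: Compute ||x||.
||x|| = 9.5849
Step 2: Compute scaling factor.
scale = max(0, 1 - 2.0/9.5849) = 0.7913
Step 3: prox(x) = [1.5541, 1.211, 6.1144, 4.0327]
||prox(x)|| = 7.5849
Step 4: Proximal objective.
0.5*||prox-x||^2 = 2.0
lambda*||prox|| = 15.1698
Total = 17.1699


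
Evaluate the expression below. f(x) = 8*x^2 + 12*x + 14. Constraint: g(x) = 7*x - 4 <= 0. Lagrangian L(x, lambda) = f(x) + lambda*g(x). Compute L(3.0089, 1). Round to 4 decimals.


Step 1: Evaluate f(x).
f(3.0089) = 8*3.0089^2 + 12*3.0089 + 14 = 122.5346
Step 2: Evaluate g(x).
g(3.0089) = 7*3.0089 - 4 = 17.0623
Step 3: Compute Lagrangian.
L = 122.5346 + 1*17.0623 = 139.5969


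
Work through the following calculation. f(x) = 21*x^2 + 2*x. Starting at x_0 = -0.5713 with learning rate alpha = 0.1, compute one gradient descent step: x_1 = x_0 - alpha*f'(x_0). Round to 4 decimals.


We compute the gradient at x_0 and apply the update.
f'(x) = 42*x + 2
f'(-0.5713) = 42*-0.5713 + 2 = -21.9946
x_1 = -0.5713 - 0.1*-21.9946 = 1.6282


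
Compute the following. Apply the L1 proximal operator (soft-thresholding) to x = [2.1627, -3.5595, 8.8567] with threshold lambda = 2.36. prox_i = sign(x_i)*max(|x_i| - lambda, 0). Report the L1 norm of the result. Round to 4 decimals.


Soft-thresholding with lambda = 2.36:
prox(2.1627) = sign(2.1627)*max(|2.1627| - 2.36, 0) = 0.0
prox(-3.5595) = sign(-3.5595)*max(|-3.5595| - 2.36, 0) = -1.1995
prox(8.8567) = sign(8.8567)*max(|8.8567| - 2.36, 0) = 6.4967
prox(x) = [0.0, -1.1995, 6.4967]
||prox(x)||_1 = 0.0 + 1.1995 + 6.4967 = 7.6962


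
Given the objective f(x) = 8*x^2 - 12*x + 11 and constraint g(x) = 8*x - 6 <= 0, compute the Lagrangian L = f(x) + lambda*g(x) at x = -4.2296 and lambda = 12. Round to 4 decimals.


Step 1: Evaluate f(x).
f(-4.2296) = 8*(-4.2296)^2 - 12*(-4.2296) + 11 = 204.8713
Step 2: Evaluate g(x).
g(-4.2296) = 8*-4.2296 - 6 = -39.8368
Step 3: Compute Lagrangian.
L = 204.8713 + 12*-39.8368 = -273.1703


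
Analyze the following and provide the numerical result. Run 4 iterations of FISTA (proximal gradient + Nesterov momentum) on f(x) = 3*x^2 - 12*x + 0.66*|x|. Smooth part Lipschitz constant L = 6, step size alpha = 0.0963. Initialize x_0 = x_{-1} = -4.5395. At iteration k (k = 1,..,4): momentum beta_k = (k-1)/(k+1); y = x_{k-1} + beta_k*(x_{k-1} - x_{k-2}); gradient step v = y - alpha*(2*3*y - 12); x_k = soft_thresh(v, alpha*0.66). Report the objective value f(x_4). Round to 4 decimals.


FISTA on f(x) = 3*x^2 - 12*x + 0.66*|x|
L = 6, alpha = 0.0963
Iteration 1: beta = 0.0, y = -4.5395 + 0.0*(-4.5395 + 4.5395) = -4.5395
  grad(y) = -39.237, v = y - alpha*grad = -0.761
  prox(v) = soft_thresh(-0.761, 0.0636) = -0.6974
Iteration 2: beta = 0.3333, y = -0.6974 + 0.3333*(-0.6974 + 4.5395) = 0.5833
  grad(y) = -8.5004, v = y - alpha*grad = 1.4019
  prox(v) = soft_thresh(1.4019, 0.0636) = 1.3383
Iteration 3: beta = 0.5, y = 1.3383 + 0.5*(1.3383 + 0.6974) = 2.3562
  grad(y) = 2.137, v = y - alpha*grad = 2.1504
  prox(v) = soft_thresh(2.1504, 0.0636) = 2.0868
Iteration 4: beta = 0.6, y = 2.0868 + 0.6*(2.0868 - 1.3383) = 2.5359
  grad(y) = 3.2155, v = y - alpha*grad = 2.2263
  prox(v) = soft_thresh(2.2263, 0.0636) = 2.1627
f(x_4) = 3*2.1627^2 - 12*2.1627 + 0.66*|2.1627| = -10.4932


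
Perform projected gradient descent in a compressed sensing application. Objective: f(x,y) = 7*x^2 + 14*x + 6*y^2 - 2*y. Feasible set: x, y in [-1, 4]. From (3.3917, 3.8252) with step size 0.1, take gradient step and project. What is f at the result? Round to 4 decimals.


Step 1: Compute gradient at (3.3917, 3.8252).
grad_x = 2*7*3.3917 + 14 = 61.4838
grad_y = 2*6*3.8252 - 2 = 43.9024
Step 2: Gradient step.
x_raw = 3.3917 - 0.1*61.4838 = -2.7567
y_raw = 3.8252 - 0.1*43.9024 = -0.565
Step 3: Project onto [-1, 4].
x_proj = clip(-2.7567) = -1.0
y_proj = clip(-0.565) = -0.565
Step 4: Evaluate f.
f(-1.0, -0.565) = -3.9543


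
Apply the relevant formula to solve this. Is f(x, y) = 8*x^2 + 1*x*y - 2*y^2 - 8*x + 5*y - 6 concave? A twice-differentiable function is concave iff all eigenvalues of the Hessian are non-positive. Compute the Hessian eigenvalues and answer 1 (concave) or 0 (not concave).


The Hessian of f(x,y) = 8*x^2 + 1*x*y - 2*y^2 - 8*x + 5*y - 6 is:
H = [[16, 1], [1, -4]]
Trace = 16 - 4 = 12
Determinant = 16*-4 - (1)^2 = -65
Discriminant = (12)^2 - 4*-65 = 404.0
Eigenvalues: lambda_1 = -4.0499, lambda_2 = 16.0499
The function is not concave.

0


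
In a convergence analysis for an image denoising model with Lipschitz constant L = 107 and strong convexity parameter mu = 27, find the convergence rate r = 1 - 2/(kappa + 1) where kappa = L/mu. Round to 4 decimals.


Step 1: Compute the condition number.
kappa = L/mu = 107/27 = 3.963
Step 2: Compute the convergence rate.
r = 1 - 2/(kappa + 1) = 1 - 2*mu/(L + mu) = (L - mu)/(L + mu) = 80/134 = 0.597


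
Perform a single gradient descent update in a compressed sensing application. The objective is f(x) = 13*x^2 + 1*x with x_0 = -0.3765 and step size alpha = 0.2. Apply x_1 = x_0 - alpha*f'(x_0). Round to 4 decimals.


We compute the gradient at x_0 and apply the update.
f'(x) = 26*x + 1
f'(-0.3765) = 26*-0.3765 + 1 = -8.789
x_1 = -0.3765 - 0.2*-8.789 = 1.3813


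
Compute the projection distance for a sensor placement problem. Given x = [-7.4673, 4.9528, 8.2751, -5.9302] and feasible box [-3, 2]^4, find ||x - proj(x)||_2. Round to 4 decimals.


Project each component onto [-3, 2].
clip(-7.4673) = -3.0, clip(4.9528) = 2.0, clip(8.2751) = 2.0, clip(-5.9302) = -3.0
Projection = [-3.0, 2.0, 2.0, -3.0]
Squared diffs: [19.9568, 8.719, 39.3769, 8.5861]
Distance = sqrt(76.6388) = 8.7544


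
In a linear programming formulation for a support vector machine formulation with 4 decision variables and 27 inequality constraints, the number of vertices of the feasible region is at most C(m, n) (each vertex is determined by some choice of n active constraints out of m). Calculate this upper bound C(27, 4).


Each vertex corresponds to some choice of n active constraints out of m, so the number of vertices is at most C(m, n) = m! / (n!(m-n)!).
m = 27, n = 4
Numerator: 27 * 26 * 25 * 24
Denominator: 4! = 24
C(27, 4) = 17550


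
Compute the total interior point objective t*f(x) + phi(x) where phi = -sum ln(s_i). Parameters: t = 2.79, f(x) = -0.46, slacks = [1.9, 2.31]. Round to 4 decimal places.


Step 1: Compute log-barrier.
ln values: [0.6419, 0.8372]
phi = -(0.6419 + 0.8372) = -1.4791
Step 2: Compute augmented objective.
t*f(x) = 2.79*-0.46 = -1.2834
Total = -1.2834 - 1.4791 = -2.7625


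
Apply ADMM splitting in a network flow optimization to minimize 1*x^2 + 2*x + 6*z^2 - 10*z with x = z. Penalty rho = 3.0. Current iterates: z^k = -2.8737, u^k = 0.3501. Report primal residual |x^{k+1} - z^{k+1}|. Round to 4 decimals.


ADMM iteration with rho = 3.0, z^k = -2.8737, u^k = 0.3501
Step 1: x-update.
Minimize 1*x^2 + 2*x + (3.0/2)*(x + 2.8737 + 0.3501)^2
FOC: (2*1 + 3.0)*x = -2 + 3.0*(-2.8737 - 0.3501)
x^{k+1} = -2.3343
Step 2: z-update.
Minimize 6*z^2 - 10*z + (3.0/2)*(-2.3343 - z + 0.3501)^2
FOC: (2*6 + 3.0)*z = 10 + 3.0*(-2.3343 + 0.3501)
z^{k+1} = 0.2698
Step 3: u-update.
u^{k+1} = 0.3501 - 2.3343 - 0.2698 = -2.254
Step 4: Primal residual = |-2.3343 - 0.2698| = 2.6041


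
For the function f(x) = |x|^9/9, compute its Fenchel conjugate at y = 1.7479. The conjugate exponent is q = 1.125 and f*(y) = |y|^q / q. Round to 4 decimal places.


The conjugate exponent q satisfies 1/p + 1/q = 1.
p = 9, so q = 9/(9 - 1) = 1.125
|y|^q = 1.7479^1.125 = 1.8743
f*(1.7479) = 1.8743 / 1.125 = 1.666


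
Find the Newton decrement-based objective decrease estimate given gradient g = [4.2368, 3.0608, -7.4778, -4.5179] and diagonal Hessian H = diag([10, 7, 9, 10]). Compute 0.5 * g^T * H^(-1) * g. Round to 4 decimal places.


Step 1: H is diagonal, so H^(-1) * g = [0.4237, 0.4373, -0.8309, -0.4518].
Step 2: g^T H^(-1) g = sum_i g_i^2 / H_ii
  = (4.2368)^2/10 + (3.0608)^2/7 + (-7.4778)^2/9 + (-4.5179)^2/10
  = 1.795 + 1.3384 + 6.2131 + 2.0411 = 11.3876
Step 3: Objective decrease = 0.5 * g^T H^(-1) g = 5.6938


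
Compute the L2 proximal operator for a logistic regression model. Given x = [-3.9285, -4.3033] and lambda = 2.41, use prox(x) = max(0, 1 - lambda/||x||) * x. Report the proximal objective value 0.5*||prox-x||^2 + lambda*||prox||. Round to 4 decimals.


Step 1: Compute ||x||.
||x|| = 5.8268
Step 2: Compute scaling factor.
scale = max(0, 1 - 2.41/5.8268) = 0.5864
Step 3: prox(x) = [-2.3036, -2.5234]
||prox(x)|| = 3.4168
Step 4: Proximal objective.
0.5*||prox-x||^2 = 2.9041
lambda*||prox|| = 8.2345
Total = 11.1385


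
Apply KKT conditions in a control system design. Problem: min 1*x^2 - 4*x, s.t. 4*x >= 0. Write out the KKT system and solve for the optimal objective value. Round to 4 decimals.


Step 1: Try lambda = 0 (constraint inactive).
Stationarity: 2*1*x - 4 = 0
x* = 4/(2*1) = 2.0
Check constraint: 4*2.0 = 8.0 >= 0 -- satisfied.
Step 2: Compute optimal value.
f(x*) = 1*2.0^2 - 4*2.0 = -4.0


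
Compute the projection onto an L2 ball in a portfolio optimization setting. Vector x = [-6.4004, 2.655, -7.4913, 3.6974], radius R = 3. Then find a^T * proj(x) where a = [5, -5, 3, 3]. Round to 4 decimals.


Step 1: Compute ||x|| (intermediates to 6 decimals).
||x|| = sqrt((-6.4004)^2 + 2.655^2 + (-7.4913)^2 + 3.6974^2) = 10.853778
Step 2: Project.
Since ||x|| > R, scale = R/||x|| = 3/10.853778 = 0.276401, proj(x) = scale * x
proj(x) = [-1.769077, 0.733845, -2.070603, 1.021965]
Step 3: Dot product.
a^T * proj(x) = 5*(-1.769077) - 5*0.733845 + 3*(-2.070603) + 3*1.021965 = -15.6605


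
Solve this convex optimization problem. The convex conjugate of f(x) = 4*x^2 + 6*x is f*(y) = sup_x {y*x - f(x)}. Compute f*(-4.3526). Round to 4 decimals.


f*(y) = sup_x {y*x - a*x^2 - b*x} = sup_x {(y-b)*x - a*x^2}
FOC: (y - b) - 2a*x = 0 => x* = (y - b)/(2a)
x* = (-4.3526 - 6)/(2*4) = -1.2941
f*(-4.3526) = (y-b)^2/(4a) = (-4.3526 - 6)^2/(4*4)
= 107.1763/16 = 6.6985


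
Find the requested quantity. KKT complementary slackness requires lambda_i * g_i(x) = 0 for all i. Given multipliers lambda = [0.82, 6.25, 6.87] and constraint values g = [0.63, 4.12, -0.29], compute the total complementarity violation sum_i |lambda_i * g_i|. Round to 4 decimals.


KKT complementary slackness check:
lambda_1 * g_1 = 0.82 * 0.63 = 0.5166
lambda_2 * g_2 = 6.25 * 4.12 = 25.75
lambda_3 * g_3 = 6.87 * -0.29 = -1.9923
Total violation = 0.5166 + 25.75 + 1.9923 = 28.2589


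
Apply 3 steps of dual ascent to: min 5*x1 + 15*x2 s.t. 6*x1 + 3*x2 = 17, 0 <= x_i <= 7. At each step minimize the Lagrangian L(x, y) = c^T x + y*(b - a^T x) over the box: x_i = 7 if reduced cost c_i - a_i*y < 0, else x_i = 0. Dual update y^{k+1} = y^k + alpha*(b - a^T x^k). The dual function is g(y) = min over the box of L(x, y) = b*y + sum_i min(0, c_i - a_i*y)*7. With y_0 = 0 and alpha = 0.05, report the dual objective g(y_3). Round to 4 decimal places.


Dual ascent for LP: min 5*x1 + 15*x2, 6*x1 + 3*x2 = 17, 0 <= x_i <= 7
Step 1: y^k = 0.0, reduced costs: (5.0, 15.0)
  x^k = (0.0, 0.0), subgradient = b - a^T x = 17.0
  y^{k+1} = 0.0 + 0.05*17.0 = 0.85
Step 2: y^k = 0.85, reduced costs: (-0.1, 12.45)
  x^k = (7.0, 0.0), subgradient = b - a^T x = -25.0
  y^{k+1} = 0.85 + 0.05*-25.0 = -0.4
Step 3: y^k = -0.4, reduced costs: (7.4, 16.2)
  x^k = (0.0, 0.0), subgradient = b - a^T x = 17.0
  y^{k+1} = -0.4 + 0.05*17.0 = 0.45
Dual objective at y_3 = 0.45: reduced costs (2.3, 13.65), box minimizer x = (0.0, 0.0)
g(y_3) = b*y + (c1 - a1*y)*x1 + (c2 - a2*y)*x2 = 17*0.45 + 2.3*0.0 + 13.65*0.0 = 7.65 + 0.0 + 0.0 = 7.65


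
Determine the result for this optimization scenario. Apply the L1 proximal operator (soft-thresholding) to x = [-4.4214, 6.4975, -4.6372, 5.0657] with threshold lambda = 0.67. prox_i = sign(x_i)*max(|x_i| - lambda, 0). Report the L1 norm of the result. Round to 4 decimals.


Soft-thresholding with lambda = 0.67:
prox(-4.4214) = sign(-4.4214)*max(|-4.4214| - 0.67, 0) = -3.7514
prox(6.4975) = sign(6.4975)*max(|6.4975| - 0.67, 0) = 5.8275
prox(-4.6372) = sign(-4.6372)*max(|-4.6372| - 0.67, 0) = -3.9672
prox(5.0657) = sign(5.0657)*max(|5.0657| - 0.67, 0) = 4.3957
prox(x) = [-3.7514, 5.8275, -3.9672, 4.3957]
||prox(x)||_1 = 3.7514 + 5.8275 + 3.9672 + 4.3957 = 17.9418


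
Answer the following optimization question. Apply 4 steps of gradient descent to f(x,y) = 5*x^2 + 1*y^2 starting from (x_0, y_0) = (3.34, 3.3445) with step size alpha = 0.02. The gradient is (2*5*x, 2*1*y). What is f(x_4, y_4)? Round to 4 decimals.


Gradient descent on f(x,y) = 5*x^2 + 1*y^2.
Starting point: (3.34, 3.3445), alpha = 0.02
Step 1: grad_x = 2*5*3.34 = 33.4, grad_y = 2*1*3.3445 = 6.689
  x_1 = 3.34 - 0.02*33.4 = 2.672
  y_1 = 3.3445 - 0.02*6.689 = 3.2107
Step 2: grad_x = 2*5*2.672 = 26.72, grad_y = 2*1*3.2107 = 6.4214
  x_2 = 2.672 - 0.02*26.72 = 2.1376
  y_2 = 3.2107 - 0.02*6.4214 = 3.0823
Step 3: grad_x = 2*5*2.1376 = 21.376, grad_y = 2*1*3.0823 = 6.1646
  x_3 = 2.1376 - 0.02*21.376 = 1.7101
  y_3 = 3.0823 - 0.02*6.1646 = 2.959
Step 4: grad_x = 2*5*1.7101 = 17.1008, grad_y = 2*1*2.959 = 5.918
  x_4 = 1.7101 - 0.02*17.1008 = 1.3681
  y_4 = 2.959 - 0.02*5.918 = 2.8406
f(1.3681, 2.8406) = 5*1.3681^2 + 1*2.8406^2 = 17.4272
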